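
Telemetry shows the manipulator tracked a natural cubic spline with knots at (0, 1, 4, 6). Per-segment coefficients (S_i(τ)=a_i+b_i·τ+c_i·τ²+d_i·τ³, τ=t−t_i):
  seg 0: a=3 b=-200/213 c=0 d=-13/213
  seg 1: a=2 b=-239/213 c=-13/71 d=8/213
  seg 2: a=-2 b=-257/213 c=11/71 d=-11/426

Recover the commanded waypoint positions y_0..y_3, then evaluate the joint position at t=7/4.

y_0 = S_0(0) = a_0 = 3
y_1 = S_1(0) = a_1 = 2
y_2 = S_2(0) = a_2 = -2
y_3 = S_2(2) = -4
t_q=7/4 is in segment 1 (τ=3/4); S_1(τ)=1217/1136

y_0=3 y_1=2 y_2=-2 y_3=-4
S(7/4) = 1217/1136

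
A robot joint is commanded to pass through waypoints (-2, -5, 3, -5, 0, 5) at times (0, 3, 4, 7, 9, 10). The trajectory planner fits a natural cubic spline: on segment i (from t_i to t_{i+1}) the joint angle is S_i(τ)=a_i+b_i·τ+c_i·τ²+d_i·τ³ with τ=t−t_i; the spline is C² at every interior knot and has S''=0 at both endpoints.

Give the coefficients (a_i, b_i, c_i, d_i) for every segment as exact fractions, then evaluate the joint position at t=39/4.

  seg 0: a=-2 b=-1970/387 c=0 d=1583/3483
  seg 1: a=-5 b=2779/387 c=1583/387 d=-422/129
  seg 2: a=3 b=2147/387 c=-2215/387 d=3466/3483
  seg 3: a=-5 b=-745/387 c=139/43 d=-1579/3096
  seg 4: a=0 b=3781/774 c=89/516 d=-89/1548
S(39/4) = 123395/33024

Δ: Δ0=-1, Δ1=8, Δ2=-8/3, Δ3=5/2, Δ4=5
row 1: diag=8, rhs=54; c'=1/8, d'=27/4
row 2: denom=8−1·1/8=63/8; d'=(-64−1·27/4)/(63/8)=-566/63
row 3: denom=10−3·8/21=62/7; d'=(31−3·-566/63)/(62/7)=1217/186
row 4: denom=6−2·7/31=172/31; d'=(15−2·1217/186)/(172/31)=89/258
back: M4=89/258
back: M3=1217/186−7/31·89/258=278/43
back: M2=-566/63−8/21·278/43=-4430/387
back: M1=27/4−1/8·-4430/387=3166/387
M: M0=0, M1=3166/387, M2=-4430/387, M3=278/43, M4=89/258, M5=0
seg 0: a=-2, c=M0/2=0, d=(M1−M0)/(6·3)=1583/3483, b=Δ0−h0·(2M0+M1)/6=-1970/387
seg 1: a=-5, c=M1/2=1583/387, d=(M2−M1)/(6·1)=-422/129, b=Δ1−h1·(2M1+M2)/6=2779/387
seg 2: a=3, c=M2/2=-2215/387, d=(M3−M2)/(6·3)=3466/3483, b=Δ2−h2·(2M2+M3)/6=2147/387
seg 3: a=-5, c=M3/2=139/43, d=(M4−M3)/(6·2)=-1579/3096, b=Δ3−h3·(2M3+M4)/6=-745/387
seg 4: a=0, c=M4/2=89/516, d=(M5−M4)/(6·1)=-89/1548, b=Δ4−h4·(2M4+M5)/6=3781/774
t_q=39/4 → seg 4, τ=3/4; S=0+3781/774·τ+89/516·τ²+-89/1548·τ³=123395/33024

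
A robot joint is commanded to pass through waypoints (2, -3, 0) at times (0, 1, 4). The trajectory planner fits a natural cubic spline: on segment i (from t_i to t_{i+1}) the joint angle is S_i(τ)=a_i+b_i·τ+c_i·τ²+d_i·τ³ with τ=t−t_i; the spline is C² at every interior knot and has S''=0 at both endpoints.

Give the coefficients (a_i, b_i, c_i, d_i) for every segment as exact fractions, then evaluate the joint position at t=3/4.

  seg 0: a=2 b=-23/4 c=0 d=3/4
  seg 1: a=-3 b=-7/2 c=9/4 d=-1/4
S(3/4) = -511/256

Δ: Δ0=-5, Δ1=1
row 1: diag=8, rhs=36; c'=3/8, d'=9/2
back: M1=9/2
M: M0=0, M1=9/2, M2=0
seg 0: a=2, c=M0/2=0, d=(M1−M0)/(6·1)=3/4, b=Δ0−h0·(2M0+M1)/6=-23/4
seg 1: a=-3, c=M1/2=9/4, d=(M2−M1)/(6·3)=-1/4, b=Δ1−h1·(2M1+M2)/6=-7/2
t_q=3/4 → seg 0, τ=3/4; S=2+-23/4·τ+0·τ²+3/4·τ³=-511/256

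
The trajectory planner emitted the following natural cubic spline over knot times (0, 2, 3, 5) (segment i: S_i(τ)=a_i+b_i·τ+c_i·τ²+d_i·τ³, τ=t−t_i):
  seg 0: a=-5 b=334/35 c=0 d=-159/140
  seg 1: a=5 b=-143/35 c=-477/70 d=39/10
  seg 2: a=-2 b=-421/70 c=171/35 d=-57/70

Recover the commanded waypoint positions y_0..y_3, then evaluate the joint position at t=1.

y_0=-5 y_1=5 y_2=-2 y_3=-1
S(1) = 477/140

y_0 = S_0(0) = a_0 = -5
y_1 = S_1(0) = a_1 = 5
y_2 = S_2(0) = a_2 = -2
y_3 = S_2(2) = -1
t_q=1 is in segment 0 (τ=1); S_0(τ)=477/140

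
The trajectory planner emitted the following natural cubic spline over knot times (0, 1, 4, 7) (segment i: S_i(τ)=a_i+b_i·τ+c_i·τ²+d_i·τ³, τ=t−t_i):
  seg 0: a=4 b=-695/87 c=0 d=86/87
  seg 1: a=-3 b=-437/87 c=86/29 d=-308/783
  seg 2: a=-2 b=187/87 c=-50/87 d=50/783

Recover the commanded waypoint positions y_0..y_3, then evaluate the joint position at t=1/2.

y_0=4 y_1=-3 y_2=-2 y_3=1
S(1/2) = 15/116

y_0 = S_0(0) = a_0 = 4
y_1 = S_1(0) = a_1 = -3
y_2 = S_2(0) = a_2 = -2
y_3 = S_2(3) = 1
t_q=1/2 is in segment 0 (τ=1/2); S_0(τ)=15/116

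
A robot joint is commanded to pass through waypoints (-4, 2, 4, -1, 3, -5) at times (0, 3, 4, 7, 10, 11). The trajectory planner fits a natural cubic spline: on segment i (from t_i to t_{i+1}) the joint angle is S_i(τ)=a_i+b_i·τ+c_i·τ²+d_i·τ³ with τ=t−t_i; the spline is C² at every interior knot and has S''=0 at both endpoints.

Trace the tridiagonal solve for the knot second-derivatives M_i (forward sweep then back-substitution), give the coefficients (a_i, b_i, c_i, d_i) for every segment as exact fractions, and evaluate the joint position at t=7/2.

Δ: Δ0=2, Δ1=2, Δ2=-5/3, Δ3=4/3, Δ4=-8
row 1: diag=8, rhs=0; c'=1/8, d'=0
row 2: denom=8−1·1/8=63/8; d'=(-22−1·0)/(63/8)=-176/63
row 3: denom=12−3·8/21=76/7; d'=(18−3·-176/63)/(76/7)=277/114
row 4: denom=8−3·21/76=545/76; d'=(-56−3·277/114)/(545/76)=-962/109
back: M4=-962/109
back: M3=277/114−21/76·-962/109=1592/327
back: M2=-176/63−8/21·1592/327=-1520/327
back: M1=0−1/8·-1520/327=190/327
M: M0=0, M1=190/327, M2=-1520/327, M3=1592/327, M4=-962/109, M5=0
seg 0: a=-4, c=M0/2=0, d=(M1−M0)/(6·3)=95/2943, b=Δ0−h0·(2M0+M1)/6=559/327
seg 1: a=2, c=M1/2=95/327, d=(M2−M1)/(6·1)=-95/109, b=Δ1−h1·(2M1+M2)/6=844/327
seg 2: a=4, c=M2/2=-760/327, d=(M3−M2)/(6·3)=1556/2943, b=Δ2−h2·(2M2+M3)/6=179/327
seg 3: a=-1, c=M3/2=796/327, d=(M4−M3)/(6·3)=-2239/2943, b=Δ3−h3·(2M3+M4)/6=287/327
seg 4: a=3, c=M4/2=-481/109, d=(M5−M4)/(6·1)=481/327, b=Δ4−h4·(2M4+M5)/6=-1654/327
t_q=7/2 → seg 1, τ=1/2; S=2+844/327·τ+95/327·τ²+-95/109·τ³=8513/2616

  seg 0: a=-4 b=559/327 c=0 d=95/2943
  seg 1: a=2 b=844/327 c=95/327 d=-95/109
  seg 2: a=4 b=179/327 c=-760/327 d=1556/2943
  seg 3: a=-1 b=287/327 c=796/327 d=-2239/2943
  seg 4: a=3 b=-1654/327 c=-481/109 d=481/327
S(7/2) = 8513/2616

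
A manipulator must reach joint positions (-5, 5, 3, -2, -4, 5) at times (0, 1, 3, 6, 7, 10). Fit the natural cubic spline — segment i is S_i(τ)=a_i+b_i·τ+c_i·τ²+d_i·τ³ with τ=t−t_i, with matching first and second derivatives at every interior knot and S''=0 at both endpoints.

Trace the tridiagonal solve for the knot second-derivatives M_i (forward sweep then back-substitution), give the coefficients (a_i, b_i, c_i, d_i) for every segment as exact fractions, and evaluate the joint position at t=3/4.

Δ: Δ0=10, Δ1=-1, Δ2=-5/3, Δ3=-2, Δ4=3
row 1: diag=6, rhs=-66; c'=1/3, d'=-11
row 2: denom=10−2·1/3=28/3; d'=(-4−2·-11)/(28/3)=27/14
row 3: denom=8−3·9/28=197/28; d'=(-2−3·27/14)/(197/28)=-218/197
row 4: denom=8−1·28/197=1548/197; d'=(30−1·-218/197)/(1548/197)=1532/387
back: M4=1532/387
back: M3=-218/197−28/197·1532/387=-646/387
back: M2=27/14−9/28·-646/387=106/43
back: M1=-11−1/3·106/43=-1525/129
M: M0=0, M1=-1525/129, M2=106/43, M3=-646/387, M4=1532/387, M5=0
seg 0: a=-5, c=M0/2=0, d=(M1−M0)/(6·1)=-1525/774, b=Δ0−h0·(2M0+M1)/6=9265/774
seg 1: a=5, c=M1/2=-1525/258, d=(M2−M1)/(6·2)=1843/1548, b=Δ1−h1·(2M1+M2)/6=2345/387
seg 2: a=3, c=M2/2=53/43, d=(M3−M2)/(6·3)=-800/3483, b=Δ2−h2·(2M2+M3)/6=-1276/387
seg 3: a=-2, c=M3/2=-323/387, d=(M4−M3)/(6·1)=121/129, b=Δ3−h3·(2M3+M4)/6=-814/387
seg 4: a=-4, c=M4/2=766/387, d=(M5−M4)/(6·3)=-766/3483, b=Δ4−h4·(2M4+M5)/6=-371/387
t_q=3/4 → seg 0, τ=3/4; S=-5+9265/774·τ+0·τ²+-1525/774·τ³=51955/16512

  seg 0: a=-5 b=9265/774 c=0 d=-1525/774
  seg 1: a=5 b=2345/387 c=-1525/258 d=1843/1548
  seg 2: a=3 b=-1276/387 c=53/43 d=-800/3483
  seg 3: a=-2 b=-814/387 c=-323/387 d=121/129
  seg 4: a=-4 b=-371/387 c=766/387 d=-766/3483
S(3/4) = 51955/16512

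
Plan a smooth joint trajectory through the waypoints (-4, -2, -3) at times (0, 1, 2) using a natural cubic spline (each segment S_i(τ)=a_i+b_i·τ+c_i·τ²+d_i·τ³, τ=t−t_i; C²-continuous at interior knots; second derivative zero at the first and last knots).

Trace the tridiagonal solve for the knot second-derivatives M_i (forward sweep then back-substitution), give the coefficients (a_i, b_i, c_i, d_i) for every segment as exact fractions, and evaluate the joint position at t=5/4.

Δ: Δ0=2, Δ1=-1
row 1: diag=4, rhs=-18; c'=1/4, d'=-9/2
back: M1=-9/2
M: M0=0, M1=-9/2, M2=0
seg 0: a=-4, c=M0/2=0, d=(M1−M0)/(6·1)=-3/4, b=Δ0−h0·(2M0+M1)/6=11/4
seg 1: a=-2, c=M1/2=-9/4, d=(M2−M1)/(6·1)=3/4, b=Δ1−h1·(2M1+M2)/6=1/2
t_q=5/4 → seg 1, τ=1/4; S=-2+1/2·τ+-9/4·τ²+3/4·τ³=-513/256

  seg 0: a=-4 b=11/4 c=0 d=-3/4
  seg 1: a=-2 b=1/2 c=-9/4 d=3/4
S(5/4) = -513/256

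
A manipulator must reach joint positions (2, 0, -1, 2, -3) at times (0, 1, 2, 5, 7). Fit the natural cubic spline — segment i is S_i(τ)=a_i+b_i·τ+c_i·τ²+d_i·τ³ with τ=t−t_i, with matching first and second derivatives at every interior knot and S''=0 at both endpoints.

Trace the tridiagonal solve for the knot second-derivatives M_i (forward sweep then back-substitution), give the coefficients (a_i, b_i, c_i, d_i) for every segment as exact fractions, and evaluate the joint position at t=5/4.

Δ: Δ0=-2, Δ1=-1, Δ2=1, Δ3=-5/2
row 1: diag=4, rhs=6; c'=1/4, d'=3/2
row 2: denom=8−1·1/4=31/4; d'=(12−1·3/2)/(31/4)=42/31
row 3: denom=10−3·12/31=274/31; d'=(-21−3·42/31)/(274/31)=-777/274
back: M3=-777/274
back: M2=42/31−12/31·-777/274=336/137
back: M1=3/2−1/4·336/137=243/274
M: M0=0, M1=243/274, M2=336/137, M3=-777/274, M4=0
seg 0: a=2, c=M0/2=0, d=(M1−M0)/(6·1)=81/548, b=Δ0−h0·(2M0+M1)/6=-1177/548
seg 1: a=0, c=M1/2=243/548, d=(M2−M1)/(6·1)=143/548, b=Δ1−h1·(2M1+M2)/6=-467/274
seg 2: a=-1, c=M2/2=168/137, d=(M3−M2)/(6·3)=-161/548, b=Δ2−h2·(2M2+M3)/6=-19/548
seg 3: a=2, c=M3/2=-777/548, d=(M4−M3)/(6·2)=259/1096, b=Δ3−h3·(2M3+M4)/6=-167/274
t_q=5/4 → seg 1, τ=1/4; S=0+-467/274·τ+243/548·τ²+143/548·τ³=-13829/35072

  seg 0: a=2 b=-1177/548 c=0 d=81/548
  seg 1: a=0 b=-467/274 c=243/548 d=143/548
  seg 2: a=-1 b=-19/548 c=168/137 d=-161/548
  seg 3: a=2 b=-167/274 c=-777/548 d=259/1096
S(5/4) = -13829/35072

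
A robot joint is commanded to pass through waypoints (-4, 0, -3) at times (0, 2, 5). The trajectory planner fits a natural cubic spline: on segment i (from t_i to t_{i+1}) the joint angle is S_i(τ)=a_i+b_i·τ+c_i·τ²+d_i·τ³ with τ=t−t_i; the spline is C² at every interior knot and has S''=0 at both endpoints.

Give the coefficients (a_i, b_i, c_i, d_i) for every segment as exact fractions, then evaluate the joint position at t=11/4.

Δ: Δ0=2, Δ1=-1
row 1: diag=10, rhs=-18; c'=3/10, d'=-9/5
back: M1=-9/5
M: M0=0, M1=-9/5, M2=0
seg 0: a=-4, c=M0/2=0, d=(M1−M0)/(6·2)=-3/20, b=Δ0−h0·(2M0+M1)/6=13/5
seg 1: a=0, c=M1/2=-9/10, d=(M2−M1)/(6·3)=1/10, b=Δ1−h1·(2M1+M2)/6=4/5
t_q=11/4 → seg 1, τ=3/4; S=0+4/5·τ+-9/10·τ²+1/10·τ³=87/640

  seg 0: a=-4 b=13/5 c=0 d=-3/20
  seg 1: a=0 b=4/5 c=-9/10 d=1/10
S(11/4) = 87/640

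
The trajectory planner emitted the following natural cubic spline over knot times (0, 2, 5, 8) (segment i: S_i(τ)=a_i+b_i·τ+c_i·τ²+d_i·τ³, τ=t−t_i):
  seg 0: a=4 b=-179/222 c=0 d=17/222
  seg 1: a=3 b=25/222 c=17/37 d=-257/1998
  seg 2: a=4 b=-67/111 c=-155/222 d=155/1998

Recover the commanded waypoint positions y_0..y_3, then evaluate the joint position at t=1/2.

y_0 = S_0(0) = a_0 = 4
y_1 = S_1(0) = a_1 = 3
y_2 = S_2(0) = a_2 = 4
y_3 = S_2(3) = -2
t_q=1/2 is in segment 0 (τ=1/2); S_0(τ)=2135/592

y_0=4 y_1=3 y_2=4 y_3=-2
S(1/2) = 2135/592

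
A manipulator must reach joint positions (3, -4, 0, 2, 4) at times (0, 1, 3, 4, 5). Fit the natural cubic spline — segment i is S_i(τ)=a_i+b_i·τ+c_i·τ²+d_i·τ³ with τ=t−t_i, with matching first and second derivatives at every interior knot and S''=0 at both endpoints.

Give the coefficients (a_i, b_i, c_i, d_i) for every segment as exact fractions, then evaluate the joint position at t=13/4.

Δ: Δ0=-7, Δ1=2, Δ2=2, Δ3=2
row 1: diag=6, rhs=54; c'=1/3, d'=9
row 2: denom=6−2·1/3=16/3; d'=(0−2·9)/(16/3)=-27/8
row 3: denom=4−1·3/16=61/16; d'=(0−1·-27/8)/(61/16)=54/61
back: M3=54/61
back: M2=-27/8−3/16·54/61=-216/61
back: M1=9−1/3·-216/61=621/61
M: M0=0, M1=621/61, M2=-216/61, M3=54/61, M4=0
seg 0: a=3, c=M0/2=0, d=(M1−M0)/(6·1)=207/122, b=Δ0−h0·(2M0+M1)/6=-1061/122
seg 1: a=-4, c=M1/2=621/122, d=(M2−M1)/(6·2)=-279/244, b=Δ1−h1·(2M1+M2)/6=-220/61
seg 2: a=0, c=M2/2=-108/61, d=(M3−M2)/(6·1)=45/61, b=Δ2−h2·(2M2+M3)/6=185/61
seg 3: a=2, c=M3/2=27/61, d=(M4−M3)/(6·1)=-9/61, b=Δ3−h3·(2M3+M4)/6=104/61
t_q=13/4 → seg 2, τ=1/4; S=0+185/61·τ+-108/61·τ²+45/61·τ³=2573/3904

  seg 0: a=3 b=-1061/122 c=0 d=207/122
  seg 1: a=-4 b=-220/61 c=621/122 d=-279/244
  seg 2: a=0 b=185/61 c=-108/61 d=45/61
  seg 3: a=2 b=104/61 c=27/61 d=-9/61
S(13/4) = 2573/3904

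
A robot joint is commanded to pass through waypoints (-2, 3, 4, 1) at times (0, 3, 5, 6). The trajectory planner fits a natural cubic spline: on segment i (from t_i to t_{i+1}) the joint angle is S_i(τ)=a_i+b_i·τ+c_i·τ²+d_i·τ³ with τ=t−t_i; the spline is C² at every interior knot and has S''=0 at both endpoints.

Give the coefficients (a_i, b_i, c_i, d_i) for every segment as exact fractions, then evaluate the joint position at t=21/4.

Δ: Δ0=5/3, Δ1=1/2, Δ2=-3
row 1: diag=10, rhs=-7; c'=1/5, d'=-7/10
row 2: denom=6−2·1/5=28/5; d'=(-21−2·-7/10)/(28/5)=-7/2
back: M2=-7/2
back: M1=-7/10−1/5·-7/2=0
M: M0=0, M1=0, M2=-7/2, M3=0
seg 0: a=-2, c=M0/2=0, d=(M1−M0)/(6·3)=0, b=Δ0−h0·(2M0+M1)/6=5/3
seg 1: a=3, c=M1/2=0, d=(M2−M1)/(6·2)=-7/24, b=Δ1−h1·(2M1+M2)/6=5/3
seg 2: a=4, c=M2/2=-7/4, d=(M3−M2)/(6·1)=7/12, b=Δ2−h2·(2M2+M3)/6=-11/6
t_q=21/4 → seg 2, τ=1/4; S=4+-11/6·τ+-7/4·τ²+7/12·τ³=881/256

  seg 0: a=-2 b=5/3 c=0 d=0
  seg 1: a=3 b=5/3 c=0 d=-7/24
  seg 2: a=4 b=-11/6 c=-7/4 d=7/12
S(21/4) = 881/256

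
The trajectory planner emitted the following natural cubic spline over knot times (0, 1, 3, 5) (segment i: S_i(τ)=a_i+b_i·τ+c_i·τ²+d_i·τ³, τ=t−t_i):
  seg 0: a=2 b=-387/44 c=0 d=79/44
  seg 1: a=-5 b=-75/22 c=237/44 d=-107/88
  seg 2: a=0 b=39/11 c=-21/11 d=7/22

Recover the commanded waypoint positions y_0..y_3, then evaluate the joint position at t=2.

y_0=2 y_1=-5 y_2=0 y_3=2
S(2) = -373/88

y_0 = S_0(0) = a_0 = 2
y_1 = S_1(0) = a_1 = -5
y_2 = S_2(0) = a_2 = 0
y_3 = S_2(2) = 2
t_q=2 is in segment 1 (τ=1); S_1(τ)=-373/88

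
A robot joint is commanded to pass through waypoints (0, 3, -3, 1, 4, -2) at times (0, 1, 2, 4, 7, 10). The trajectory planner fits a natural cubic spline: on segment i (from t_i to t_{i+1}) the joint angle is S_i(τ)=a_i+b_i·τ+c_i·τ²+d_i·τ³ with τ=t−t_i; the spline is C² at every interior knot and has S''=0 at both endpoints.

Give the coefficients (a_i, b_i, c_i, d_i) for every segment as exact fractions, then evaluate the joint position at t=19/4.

Δ: Δ0=3, Δ1=-6, Δ2=2, Δ3=1, Δ4=-2
row 1: diag=4, rhs=-54; c'=1/4, d'=-27/2
row 2: denom=6−1·1/4=23/4; d'=(48−1·-27/2)/(23/4)=246/23
row 3: denom=10−2·8/23=214/23; d'=(-6−2·246/23)/(214/23)=-315/107
row 4: denom=12−3·69/214=2361/214; d'=(-18−3·-315/107)/(2361/214)=-654/787
back: M4=-654/787
back: M3=-315/107−69/214·-654/787=-2106/787
back: M2=246/23−8/23·-2106/787=9150/787
back: M1=-27/2−1/4·9150/787=-12912/787
M: M0=0, M1=-12912/787, M2=9150/787, M3=-2106/787, M4=-654/787, M5=0
seg 0: a=0, c=M0/2=0, d=(M1−M0)/(6·1)=-2152/787, b=Δ0−h0·(2M0+M1)/6=4513/787
seg 1: a=3, c=M1/2=-6456/787, d=(M2−M1)/(6·1)=3677/787, b=Δ1−h1·(2M1+M2)/6=-1943/787
seg 2: a=-3, c=M2/2=4575/787, d=(M3−M2)/(6·2)=-938/787, b=Δ2−h2·(2M2+M3)/6=-3824/787
seg 3: a=1, c=M3/2=-1053/787, d=(M4−M3)/(6·3)=242/2361, b=Δ3−h3·(2M3+M4)/6=3220/787
seg 4: a=4, c=M4/2=-327/787, d=(M5−M4)/(6·3)=109/2361, b=Δ4−h4·(2M4+M5)/6=-920/787
t_q=19/4 → seg 3, τ=3/4; S=1+3220/787·τ+-1053/787·τ²+242/2361·τ³=84599/25184

  seg 0: a=0 b=4513/787 c=0 d=-2152/787
  seg 1: a=3 b=-1943/787 c=-6456/787 d=3677/787
  seg 2: a=-3 b=-3824/787 c=4575/787 d=-938/787
  seg 3: a=1 b=3220/787 c=-1053/787 d=242/2361
  seg 4: a=4 b=-920/787 c=-327/787 d=109/2361
S(19/4) = 84599/25184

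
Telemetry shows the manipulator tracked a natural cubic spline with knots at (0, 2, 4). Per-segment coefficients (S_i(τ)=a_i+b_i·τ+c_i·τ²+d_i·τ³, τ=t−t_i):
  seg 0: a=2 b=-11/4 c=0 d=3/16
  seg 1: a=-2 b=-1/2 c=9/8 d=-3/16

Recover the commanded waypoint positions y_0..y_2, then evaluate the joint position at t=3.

y_0=2 y_1=-2 y_2=0
S(3) = -25/16

y_0 = S_0(0) = a_0 = 2
y_1 = S_1(0) = a_1 = -2
y_2 = S_1(2) = 0
t_q=3 is in segment 1 (τ=1); S_1(τ)=-25/16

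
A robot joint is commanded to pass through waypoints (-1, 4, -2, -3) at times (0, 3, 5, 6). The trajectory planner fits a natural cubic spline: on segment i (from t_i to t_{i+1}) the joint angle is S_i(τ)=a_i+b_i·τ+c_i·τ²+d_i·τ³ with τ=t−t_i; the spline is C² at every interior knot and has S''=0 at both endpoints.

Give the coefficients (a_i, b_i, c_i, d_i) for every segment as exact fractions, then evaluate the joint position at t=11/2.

  seg 0: a=-1 b=71/21 c=0 d=-4/21
  seg 1: a=4 b=-37/21 c=-12/7 d=23/42
  seg 2: a=-2 b=-43/21 c=11/7 d=-11/21
S(11/2) = -151/56

Δ: Δ0=5/3, Δ1=-3, Δ2=-1
row 1: diag=10, rhs=-28; c'=1/5, d'=-14/5
row 2: denom=6−2·1/5=28/5; d'=(12−2·-14/5)/(28/5)=22/7
back: M2=22/7
back: M1=-14/5−1/5·22/7=-24/7
M: M0=0, M1=-24/7, M2=22/7, M3=0
seg 0: a=-1, c=M0/2=0, d=(M1−M0)/(6·3)=-4/21, b=Δ0−h0·(2M0+M1)/6=71/21
seg 1: a=4, c=M1/2=-12/7, d=(M2−M1)/(6·2)=23/42, b=Δ1−h1·(2M1+M2)/6=-37/21
seg 2: a=-2, c=M2/2=11/7, d=(M3−M2)/(6·1)=-11/21, b=Δ2−h2·(2M2+M3)/6=-43/21
t_q=11/2 → seg 2, τ=1/2; S=-2+-43/21·τ+11/7·τ²+-11/21·τ³=-151/56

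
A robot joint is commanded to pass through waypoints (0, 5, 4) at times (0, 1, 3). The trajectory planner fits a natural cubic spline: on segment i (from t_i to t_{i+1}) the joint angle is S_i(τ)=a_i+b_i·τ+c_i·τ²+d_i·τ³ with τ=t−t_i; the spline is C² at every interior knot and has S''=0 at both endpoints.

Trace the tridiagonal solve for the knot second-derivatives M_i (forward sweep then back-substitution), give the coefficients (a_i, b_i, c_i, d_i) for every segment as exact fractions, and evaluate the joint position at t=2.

  seg 0: a=0 b=71/12 c=0 d=-11/12
  seg 1: a=5 b=19/6 c=-11/4 d=11/24
S(2) = 47/8

Δ: Δ0=5, Δ1=-1/2
row 1: diag=6, rhs=-33; c'=1/3, d'=-11/2
back: M1=-11/2
M: M0=0, M1=-11/2, M2=0
seg 0: a=0, c=M0/2=0, d=(M1−M0)/(6·1)=-11/12, b=Δ0−h0·(2M0+M1)/6=71/12
seg 1: a=5, c=M1/2=-11/4, d=(M2−M1)/(6·2)=11/24, b=Δ1−h1·(2M1+M2)/6=19/6
t_q=2 → seg 1, τ=1; S=5+19/6·τ+-11/4·τ²+11/24·τ³=47/8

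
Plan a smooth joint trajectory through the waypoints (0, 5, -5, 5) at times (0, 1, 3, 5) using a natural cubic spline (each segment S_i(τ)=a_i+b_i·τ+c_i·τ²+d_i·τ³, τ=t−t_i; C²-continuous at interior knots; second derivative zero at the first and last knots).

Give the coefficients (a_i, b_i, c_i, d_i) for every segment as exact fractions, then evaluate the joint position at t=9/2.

Δ: Δ0=5, Δ1=-5, Δ2=5
row 1: diag=6, rhs=-60; c'=1/3, d'=-10
row 2: denom=8−2·1/3=22/3; d'=(60−2·-10)/(22/3)=120/11
back: M2=120/11
back: M1=-10−1/3·120/11=-150/11
M: M0=0, M1=-150/11, M2=120/11, M3=0
seg 0: a=0, c=M0/2=0, d=(M1−M0)/(6·1)=-25/11, b=Δ0−h0·(2M0+M1)/6=80/11
seg 1: a=5, c=M1/2=-75/11, d=(M2−M1)/(6·2)=45/22, b=Δ1−h1·(2M1+M2)/6=5/11
seg 2: a=-5, c=M2/2=60/11, d=(M3−M2)/(6·2)=-10/11, b=Δ2−h2·(2M2+M3)/6=-25/11
t_q=9/2 → seg 2, τ=3/2; S=-5+-25/11·τ+60/11·τ²+-10/11·τ³=35/44

  seg 0: a=0 b=80/11 c=0 d=-25/11
  seg 1: a=5 b=5/11 c=-75/11 d=45/22
  seg 2: a=-5 b=-25/11 c=60/11 d=-10/11
S(9/2) = 35/44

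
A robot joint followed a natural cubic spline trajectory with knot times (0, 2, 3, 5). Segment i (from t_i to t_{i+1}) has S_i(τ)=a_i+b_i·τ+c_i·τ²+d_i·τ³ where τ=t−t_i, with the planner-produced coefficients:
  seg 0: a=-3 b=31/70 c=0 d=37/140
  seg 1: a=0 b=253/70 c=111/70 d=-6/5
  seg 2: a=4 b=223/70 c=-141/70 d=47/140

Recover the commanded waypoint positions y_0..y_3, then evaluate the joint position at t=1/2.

y_0=-3 y_1=0 y_2=4 y_3=5
S(1/2) = -615/224

y_0 = S_0(0) = a_0 = -3
y_1 = S_1(0) = a_1 = 0
y_2 = S_2(0) = a_2 = 4
y_3 = S_2(2) = 5
t_q=1/2 is in segment 0 (τ=1/2); S_0(τ)=-615/224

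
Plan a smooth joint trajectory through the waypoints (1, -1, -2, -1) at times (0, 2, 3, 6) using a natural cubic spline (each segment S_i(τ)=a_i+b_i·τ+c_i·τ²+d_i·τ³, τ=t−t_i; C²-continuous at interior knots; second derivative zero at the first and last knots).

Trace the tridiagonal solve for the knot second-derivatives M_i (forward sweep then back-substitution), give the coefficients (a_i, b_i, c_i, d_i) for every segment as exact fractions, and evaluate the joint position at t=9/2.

Δ: Δ0=-1, Δ1=-1, Δ2=1/3
row 1: diag=6, rhs=0; c'=1/6, d'=0
row 2: denom=8−1·1/6=47/6; d'=(8−1·0)/(47/6)=48/47
back: M2=48/47
back: M1=0−1/6·48/47=-8/47
M: M0=0, M1=-8/47, M2=48/47, M3=0
seg 0: a=1, c=M0/2=0, d=(M1−M0)/(6·2)=-2/141, b=Δ0−h0·(2M0+M1)/6=-133/141
seg 1: a=-1, c=M1/2=-4/47, d=(M2−M1)/(6·1)=28/141, b=Δ1−h1·(2M1+M2)/6=-157/141
seg 2: a=-2, c=M2/2=24/47, d=(M3−M2)/(6·3)=-8/141, b=Δ2−h2·(2M2+M3)/6=-97/141
t_q=9/2 → seg 2, τ=3/2; S=-2+-97/141·τ+24/47·τ²+-8/141·τ³=-195/94

  seg 0: a=1 b=-133/141 c=0 d=-2/141
  seg 1: a=-1 b=-157/141 c=-4/47 d=28/141
  seg 2: a=-2 b=-97/141 c=24/47 d=-8/141
S(9/2) = -195/94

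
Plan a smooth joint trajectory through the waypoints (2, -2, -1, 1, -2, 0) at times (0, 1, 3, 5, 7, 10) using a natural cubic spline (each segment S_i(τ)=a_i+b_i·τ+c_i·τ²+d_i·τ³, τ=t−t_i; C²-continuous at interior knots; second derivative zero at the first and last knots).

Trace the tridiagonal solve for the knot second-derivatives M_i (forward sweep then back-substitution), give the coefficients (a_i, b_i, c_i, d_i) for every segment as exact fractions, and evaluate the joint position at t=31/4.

Δ: Δ0=-4, Δ1=1/2, Δ2=1, Δ3=-3/2, Δ4=2/3
row 1: diag=6, rhs=27; c'=1/3, d'=9/2
row 2: denom=8−2·1/3=22/3; d'=(3−2·9/2)/(22/3)=-9/11
row 3: denom=8−2·3/11=82/11; d'=(-15−2·-9/11)/(82/11)=-147/82
row 4: denom=10−2·11/41=388/41; d'=(13−2·-147/82)/(388/41)=170/97
back: M4=170/97
back: M3=-147/82−11/41·170/97=-439/194
back: M2=-9/11−3/11·-439/194=-39/194
back: M1=9/2−1/3·-39/194=443/97
M: M0=0, M1=443/97, M2=-39/194, M3=-439/194, M4=170/97, M5=0
seg 0: a=2, c=M0/2=0, d=(M1−M0)/(6·1)=443/582, b=Δ0−h0·(2M0+M1)/6=-2771/582
seg 1: a=-2, c=M1/2=443/194, d=(M2−M1)/(6·2)=-925/2328, b=Δ1−h1·(2M1+M2)/6=-721/291
seg 2: a=-1, c=M2/2=-39/388, d=(M3−M2)/(6·2)=-50/291, b=Δ2−h2·(2M2+M3)/6=1099/582
seg 3: a=1, c=M3/2=-439/388, d=(M4−M3)/(6·2)=779/2328, b=Δ3−h3·(2M3+M4)/6=-335/582
seg 4: a=-2, c=M4/2=85/97, d=(M5−M4)/(6·3)=-85/873, b=Δ4−h4·(2M4+M5)/6=-316/291
t_q=31/4 → seg 4, τ=3/4; S=-2+-316/291·τ+85/97·τ²+-85/873·τ³=-14667/6208

  seg 0: a=2 b=-2771/582 c=0 d=443/582
  seg 1: a=-2 b=-721/291 c=443/194 d=-925/2328
  seg 2: a=-1 b=1099/582 c=-39/388 d=-50/291
  seg 3: a=1 b=-335/582 c=-439/388 d=779/2328
  seg 4: a=-2 b=-316/291 c=85/97 d=-85/873
S(31/4) = -14667/6208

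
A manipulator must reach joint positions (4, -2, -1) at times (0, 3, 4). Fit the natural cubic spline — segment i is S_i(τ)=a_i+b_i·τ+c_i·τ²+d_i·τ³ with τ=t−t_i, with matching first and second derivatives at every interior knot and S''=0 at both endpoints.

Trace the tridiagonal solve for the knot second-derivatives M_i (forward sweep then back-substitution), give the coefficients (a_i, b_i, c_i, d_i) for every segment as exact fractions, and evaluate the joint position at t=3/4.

Δ: Δ0=-2, Δ1=1
row 1: diag=8, rhs=18; c'=1/8, d'=9/4
back: M1=9/4
M: M0=0, M1=9/4, M2=0
seg 0: a=4, c=M0/2=0, d=(M1−M0)/(6·3)=1/8, b=Δ0−h0·(2M0+M1)/6=-25/8
seg 1: a=-2, c=M1/2=9/8, d=(M2−M1)/(6·1)=-3/8, b=Δ1−h1·(2M1+M2)/6=1/4
t_q=3/4 → seg 0, τ=3/4; S=4+-25/8·τ+0·τ²+1/8·τ³=875/512

  seg 0: a=4 b=-25/8 c=0 d=1/8
  seg 1: a=-2 b=1/4 c=9/8 d=-3/8
S(3/4) = 875/512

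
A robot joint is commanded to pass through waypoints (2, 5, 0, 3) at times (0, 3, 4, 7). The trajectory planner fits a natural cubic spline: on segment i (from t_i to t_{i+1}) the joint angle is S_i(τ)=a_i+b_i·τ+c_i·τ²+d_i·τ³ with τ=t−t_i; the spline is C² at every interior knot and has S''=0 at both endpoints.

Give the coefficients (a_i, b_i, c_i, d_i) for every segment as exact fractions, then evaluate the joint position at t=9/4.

  seg 0: a=2 b=25/7 c=0 d=-2/7
  seg 1: a=5 b=-29/7 c=-18/7 d=12/7
  seg 2: a=0 b=-29/7 c=18/7 d=-2/7
S(9/4) = 217/32

Δ: Δ0=1, Δ1=-5, Δ2=1
row 1: diag=8, rhs=-36; c'=1/8, d'=-9/2
row 2: denom=8−1·1/8=63/8; d'=(36−1·-9/2)/(63/8)=36/7
back: M2=36/7
back: M1=-9/2−1/8·36/7=-36/7
M: M0=0, M1=-36/7, M2=36/7, M3=0
seg 0: a=2, c=M0/2=0, d=(M1−M0)/(6·3)=-2/7, b=Δ0−h0·(2M0+M1)/6=25/7
seg 1: a=5, c=M1/2=-18/7, d=(M2−M1)/(6·1)=12/7, b=Δ1−h1·(2M1+M2)/6=-29/7
seg 2: a=0, c=M2/2=18/7, d=(M3−M2)/(6·3)=-2/7, b=Δ2−h2·(2M2+M3)/6=-29/7
t_q=9/4 → seg 0, τ=9/4; S=2+25/7·τ+0·τ²+-2/7·τ³=217/32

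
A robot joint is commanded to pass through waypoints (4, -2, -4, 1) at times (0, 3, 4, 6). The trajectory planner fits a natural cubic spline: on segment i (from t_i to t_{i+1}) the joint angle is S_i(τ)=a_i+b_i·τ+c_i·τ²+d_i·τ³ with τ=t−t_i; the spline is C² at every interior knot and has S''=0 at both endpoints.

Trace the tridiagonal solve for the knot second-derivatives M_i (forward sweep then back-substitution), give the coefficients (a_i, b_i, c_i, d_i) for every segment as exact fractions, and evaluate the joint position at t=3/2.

  seg 0: a=4 b=-161/94 c=0 d=-3/94
  seg 1: a=-2 b=-121/47 c=-27/94 d=81/94
  seg 2: a=-4 b=-53/94 c=108/47 d=-18/47
S(3/2) = 995/752

Δ: Δ0=-2, Δ1=-2, Δ2=5/2
row 1: diag=8, rhs=0; c'=1/8, d'=0
row 2: denom=6−1·1/8=47/8; d'=(27−1·0)/(47/8)=216/47
back: M2=216/47
back: M1=0−1/8·216/47=-27/47
M: M0=0, M1=-27/47, M2=216/47, M3=0
seg 0: a=4, c=M0/2=0, d=(M1−M0)/(6·3)=-3/94, b=Δ0−h0·(2M0+M1)/6=-161/94
seg 1: a=-2, c=M1/2=-27/94, d=(M2−M1)/(6·1)=81/94, b=Δ1−h1·(2M1+M2)/6=-121/47
seg 2: a=-4, c=M2/2=108/47, d=(M3−M2)/(6·2)=-18/47, b=Δ2−h2·(2M2+M3)/6=-53/94
t_q=3/2 → seg 0, τ=3/2; S=4+-161/94·τ+0·τ²+-3/94·τ³=995/752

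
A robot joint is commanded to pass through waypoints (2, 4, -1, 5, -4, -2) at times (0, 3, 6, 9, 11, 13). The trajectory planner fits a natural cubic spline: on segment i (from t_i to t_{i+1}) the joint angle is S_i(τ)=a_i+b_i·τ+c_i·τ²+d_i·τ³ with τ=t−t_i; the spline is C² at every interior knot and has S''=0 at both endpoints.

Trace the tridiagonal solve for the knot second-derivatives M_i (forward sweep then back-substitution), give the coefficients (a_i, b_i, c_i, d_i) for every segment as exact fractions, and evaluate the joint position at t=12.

  seg 0: a=2 b=1817/1044 c=0 d=-1121/9396
  seg 1: a=4 b=-773/522 c=-1121/1044 d=3169/9396
  seg 2: a=-1 b=1235/1044 c=512/261 d=-5291/9396
  seg 3: a=5 b=-1175/522 c=-1081/348 d=2069/2088
  seg 4: a=-4 b=-727/261 c=247/87 d=-247/522
S(12) = -769/174

Δ: Δ0=2/3, Δ1=-5/3, Δ2=2, Δ3=-9/2, Δ4=1
row 1: diag=12, rhs=-14; c'=1/4, d'=-7/6
row 2: denom=12−3·1/4=45/4; d'=(22−3·-7/6)/(45/4)=34/15
row 3: denom=10−3·4/15=46/5; d'=(-39−3·34/15)/(46/5)=-229/46
row 4: denom=8−2·5/23=174/23; d'=(33−2·-229/46)/(174/23)=494/87
back: M4=494/87
back: M3=-229/46−5/23·494/87=-1081/174
back: M2=34/15−4/15·-1081/174=1024/261
back: M1=-7/6−1/4·1024/261=-1121/522
M: M0=0, M1=-1121/522, M2=1024/261, M3=-1081/174, M4=494/87, M5=0
seg 0: a=2, c=M0/2=0, d=(M1−M0)/(6·3)=-1121/9396, b=Δ0−h0·(2M0+M1)/6=1817/1044
seg 1: a=4, c=M1/2=-1121/1044, d=(M2−M1)/(6·3)=3169/9396, b=Δ1−h1·(2M1+M2)/6=-773/522
seg 2: a=-1, c=M2/2=512/261, d=(M3−M2)/(6·3)=-5291/9396, b=Δ2−h2·(2M2+M3)/6=1235/1044
seg 3: a=5, c=M3/2=-1081/348, d=(M4−M3)/(6·2)=2069/2088, b=Δ3−h3·(2M3+M4)/6=-1175/522
seg 4: a=-4, c=M4/2=247/87, d=(M5−M4)/(6·2)=-247/522, b=Δ4−h4·(2M4+M5)/6=-727/261
t_q=12 → seg 4, τ=1; S=-4+-727/261·τ+247/87·τ²+-247/522·τ³=-769/174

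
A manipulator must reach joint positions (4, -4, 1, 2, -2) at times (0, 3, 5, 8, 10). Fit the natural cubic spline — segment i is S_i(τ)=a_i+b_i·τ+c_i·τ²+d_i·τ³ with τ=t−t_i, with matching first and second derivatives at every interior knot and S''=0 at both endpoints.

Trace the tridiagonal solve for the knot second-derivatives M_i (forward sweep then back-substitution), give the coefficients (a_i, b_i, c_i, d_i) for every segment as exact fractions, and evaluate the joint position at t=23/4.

Δ: Δ0=-8/3, Δ1=5/2, Δ2=1/3, Δ3=-2
row 1: diag=10, rhs=31; c'=1/5, d'=31/10
row 2: denom=10−2·1/5=48/5; d'=(-13−2·31/10)/(48/5)=-2
row 3: denom=10−3·5/16=145/16; d'=(-14−3·-2)/(145/16)=-128/145
back: M3=-128/145
back: M2=-2−5/16·-128/145=-50/29
back: M1=31/10−1/5·-50/29=999/290
M: M0=0, M1=999/290, M2=-50/29, M3=-128/145, M4=0
seg 0: a=4, c=M0/2=0, d=(M1−M0)/(6·3)=111/580, b=Δ0−h0·(2M0+M1)/6=-7637/1740
seg 1: a=-4, c=M1/2=999/580, d=(M2−M1)/(6·2)=-1499/3480, b=Δ1−h1·(2M1+M2)/6=677/870
seg 2: a=1, c=M2/2=-25/29, d=(M3−M2)/(6·3)=61/1305, b=Δ2−h2·(2M2+M3)/6=1087/435
seg 3: a=2, c=M3/2=-64/145, d=(M4−M3)/(6·2)=32/435, b=Δ3−h3·(2M3+M4)/6=-614/435
t_q=23/4 → seg 2, τ=3/4; S=1+1087/435·τ+-25/29·τ²+61/1305·τ³=4471/1856

  seg 0: a=4 b=-7637/1740 c=0 d=111/580
  seg 1: a=-4 b=677/870 c=999/580 d=-1499/3480
  seg 2: a=1 b=1087/435 c=-25/29 d=61/1305
  seg 3: a=2 b=-614/435 c=-64/145 d=32/435
S(23/4) = 4471/1856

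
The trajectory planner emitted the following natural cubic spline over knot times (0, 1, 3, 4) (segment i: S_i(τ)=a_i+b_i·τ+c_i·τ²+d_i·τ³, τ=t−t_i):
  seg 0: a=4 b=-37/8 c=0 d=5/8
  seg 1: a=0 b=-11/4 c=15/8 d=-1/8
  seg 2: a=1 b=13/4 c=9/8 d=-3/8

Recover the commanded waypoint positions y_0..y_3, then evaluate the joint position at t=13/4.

y_0=4 y_1=0 y_2=1 y_3=5
S(13/4) = 961/512

y_0 = S_0(0) = a_0 = 4
y_1 = S_1(0) = a_1 = 0
y_2 = S_2(0) = a_2 = 1
y_3 = S_2(1) = 5
t_q=13/4 is in segment 2 (τ=1/4); S_2(τ)=961/512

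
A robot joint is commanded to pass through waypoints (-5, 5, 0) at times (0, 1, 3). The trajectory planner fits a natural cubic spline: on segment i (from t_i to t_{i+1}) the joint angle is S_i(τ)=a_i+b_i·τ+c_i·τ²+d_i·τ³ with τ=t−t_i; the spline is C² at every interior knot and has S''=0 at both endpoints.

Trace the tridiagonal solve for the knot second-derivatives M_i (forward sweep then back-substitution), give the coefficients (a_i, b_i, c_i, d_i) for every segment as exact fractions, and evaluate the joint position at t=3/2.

Δ: Δ0=10, Δ1=-5/2
row 1: diag=6, rhs=-75; c'=1/3, d'=-25/2
back: M1=-25/2
M: M0=0, M1=-25/2, M2=0
seg 0: a=-5, c=M0/2=0, d=(M1−M0)/(6·1)=-25/12, b=Δ0−h0·(2M0+M1)/6=145/12
seg 1: a=5, c=M1/2=-25/4, d=(M2−M1)/(6·2)=25/24, b=Δ1−h1·(2M1+M2)/6=35/6
t_q=3/2 → seg 1, τ=1/2; S=5+35/6·τ+-25/4·τ²+25/24·τ³=415/64

  seg 0: a=-5 b=145/12 c=0 d=-25/12
  seg 1: a=5 b=35/6 c=-25/4 d=25/24
S(3/2) = 415/64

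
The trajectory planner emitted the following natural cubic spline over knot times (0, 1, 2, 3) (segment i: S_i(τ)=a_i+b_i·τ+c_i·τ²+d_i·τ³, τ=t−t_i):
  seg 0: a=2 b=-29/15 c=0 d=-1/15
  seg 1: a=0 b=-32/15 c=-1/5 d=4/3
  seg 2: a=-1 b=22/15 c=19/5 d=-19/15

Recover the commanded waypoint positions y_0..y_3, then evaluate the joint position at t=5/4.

y_0=2 y_1=0 y_2=-1 y_3=3
S(5/4) = -21/40

y_0 = S_0(0) = a_0 = 2
y_1 = S_1(0) = a_1 = 0
y_2 = S_2(0) = a_2 = -1
y_3 = S_2(1) = 3
t_q=5/4 is in segment 1 (τ=1/4); S_1(τ)=-21/40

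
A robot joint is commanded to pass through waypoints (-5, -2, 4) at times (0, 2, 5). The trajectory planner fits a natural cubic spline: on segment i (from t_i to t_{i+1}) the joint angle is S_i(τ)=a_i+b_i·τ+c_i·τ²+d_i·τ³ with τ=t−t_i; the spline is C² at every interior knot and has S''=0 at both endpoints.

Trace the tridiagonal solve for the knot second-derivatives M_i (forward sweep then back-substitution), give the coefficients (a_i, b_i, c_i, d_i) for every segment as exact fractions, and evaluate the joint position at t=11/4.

  seg 0: a=-5 b=7/5 c=0 d=1/40
  seg 1: a=-2 b=17/10 c=3/20 d=-1/60
S(11/4) = -829/1280

Δ: Δ0=3/2, Δ1=2
row 1: diag=10, rhs=3; c'=3/10, d'=3/10
back: M1=3/10
M: M0=0, M1=3/10, M2=0
seg 0: a=-5, c=M0/2=0, d=(M1−M0)/(6·2)=1/40, b=Δ0−h0·(2M0+M1)/6=7/5
seg 1: a=-2, c=M1/2=3/20, d=(M2−M1)/(6·3)=-1/60, b=Δ1−h1·(2M1+M2)/6=17/10
t_q=11/4 → seg 1, τ=3/4; S=-2+17/10·τ+3/20·τ²+-1/60·τ³=-829/1280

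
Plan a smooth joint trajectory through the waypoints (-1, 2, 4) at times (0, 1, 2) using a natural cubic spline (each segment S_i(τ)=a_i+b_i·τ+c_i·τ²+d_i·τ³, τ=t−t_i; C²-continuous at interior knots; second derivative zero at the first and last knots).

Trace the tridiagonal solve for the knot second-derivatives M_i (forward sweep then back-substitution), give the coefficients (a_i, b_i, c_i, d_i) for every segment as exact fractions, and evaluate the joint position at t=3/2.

Δ: Δ0=3, Δ1=2
row 1: diag=4, rhs=-6; c'=1/4, d'=-3/2
back: M1=-3/2
M: M0=0, M1=-3/2, M2=0
seg 0: a=-1, c=M0/2=0, d=(M1−M0)/(6·1)=-1/4, b=Δ0−h0·(2M0+M1)/6=13/4
seg 1: a=2, c=M1/2=-3/4, d=(M2−M1)/(6·1)=1/4, b=Δ1−h1·(2M1+M2)/6=5/2
t_q=3/2 → seg 1, τ=1/2; S=2+5/2·τ+-3/4·τ²+1/4·τ³=99/32

  seg 0: a=-1 b=13/4 c=0 d=-1/4
  seg 1: a=2 b=5/2 c=-3/4 d=1/4
S(3/2) = 99/32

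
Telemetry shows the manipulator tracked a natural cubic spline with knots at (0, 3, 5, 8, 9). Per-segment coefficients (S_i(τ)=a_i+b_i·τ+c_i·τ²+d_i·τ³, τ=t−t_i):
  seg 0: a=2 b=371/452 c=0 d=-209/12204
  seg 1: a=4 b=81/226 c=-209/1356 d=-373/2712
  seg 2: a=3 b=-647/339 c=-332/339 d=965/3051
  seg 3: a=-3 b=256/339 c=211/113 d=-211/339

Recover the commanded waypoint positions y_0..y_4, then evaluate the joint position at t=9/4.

y_0 = S_0(0) = a_0 = 2
y_1 = S_1(0) = a_1 = 4
y_2 = S_2(0) = a_2 = 3
y_3 = S_3(0) = a_3 = -3
y_4 = S_3(1) = -1
t_q=9/4 is in segment 0 (τ=9/4); S_0(τ)=105637/28928

y_0=2 y_1=4 y_2=3 y_3=-3 y_4=-1
S(9/4) = 105637/28928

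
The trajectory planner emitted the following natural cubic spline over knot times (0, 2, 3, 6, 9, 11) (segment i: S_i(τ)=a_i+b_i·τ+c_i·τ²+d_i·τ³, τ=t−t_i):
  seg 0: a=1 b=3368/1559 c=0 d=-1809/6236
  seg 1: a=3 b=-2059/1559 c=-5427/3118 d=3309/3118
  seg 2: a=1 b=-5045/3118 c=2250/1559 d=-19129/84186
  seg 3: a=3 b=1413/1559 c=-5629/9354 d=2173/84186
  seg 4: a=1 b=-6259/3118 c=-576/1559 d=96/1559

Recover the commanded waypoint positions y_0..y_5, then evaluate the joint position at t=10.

y_0=1 y_1=3 y_2=1 y_3=3 y_4=1 y_5=-4
S(10) = -4101/3118

y_0 = S_0(0) = a_0 = 1
y_1 = S_1(0) = a_1 = 3
y_2 = S_2(0) = a_2 = 1
y_3 = S_3(0) = a_3 = 3
y_4 = S_4(0) = a_4 = 1
y_5 = S_4(2) = -4
t_q=10 is in segment 4 (τ=1); S_4(τ)=-4101/3118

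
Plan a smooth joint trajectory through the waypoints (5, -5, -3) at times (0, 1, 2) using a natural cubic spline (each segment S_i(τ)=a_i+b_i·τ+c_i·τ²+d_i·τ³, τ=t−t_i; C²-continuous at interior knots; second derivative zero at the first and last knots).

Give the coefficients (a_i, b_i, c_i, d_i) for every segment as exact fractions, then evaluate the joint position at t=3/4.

  seg 0: a=5 b=-13 c=0 d=3
  seg 1: a=-5 b=-4 c=9 d=-3
S(3/4) = -223/64

Δ: Δ0=-10, Δ1=2
row 1: diag=4, rhs=72; c'=1/4, d'=18
back: M1=18
M: M0=0, M1=18, M2=0
seg 0: a=5, c=M0/2=0, d=(M1−M0)/(6·1)=3, b=Δ0−h0·(2M0+M1)/6=-13
seg 1: a=-5, c=M1/2=9, d=(M2−M1)/(6·1)=-3, b=Δ1−h1·(2M1+M2)/6=-4
t_q=3/4 → seg 0, τ=3/4; S=5+-13·τ+0·τ²+3·τ³=-223/64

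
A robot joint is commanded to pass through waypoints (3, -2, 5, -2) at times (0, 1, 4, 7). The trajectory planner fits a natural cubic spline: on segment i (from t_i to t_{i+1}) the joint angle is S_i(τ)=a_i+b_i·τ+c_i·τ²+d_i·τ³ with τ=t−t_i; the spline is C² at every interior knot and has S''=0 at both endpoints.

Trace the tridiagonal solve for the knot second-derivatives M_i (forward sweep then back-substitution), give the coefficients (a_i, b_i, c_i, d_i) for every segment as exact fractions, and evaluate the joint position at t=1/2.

Δ: Δ0=-5, Δ1=7/3, Δ2=-7/3
row 1: diag=8, rhs=44; c'=3/8, d'=11/2
row 2: denom=12−3·3/8=87/8; d'=(-28−3·11/2)/(87/8)=-356/87
back: M2=-356/87
back: M1=11/2−3/8·-356/87=204/29
M: M0=0, M1=204/29, M2=-356/87, M3=0
seg 0: a=3, c=M0/2=0, d=(M1−M0)/(6·1)=34/29, b=Δ0−h0·(2M0+M1)/6=-179/29
seg 1: a=-2, c=M1/2=102/29, d=(M2−M1)/(6·3)=-484/783, b=Δ1−h1·(2M1+M2)/6=-77/29
seg 2: a=5, c=M2/2=-178/87, d=(M3−M2)/(6·3)=178/783, b=Δ2−h2·(2M2+M3)/6=51/29
t_q=1/2 → seg 0, τ=1/2; S=3+-179/29·τ+0·τ²+34/29·τ³=7/116

  seg 0: a=3 b=-179/29 c=0 d=34/29
  seg 1: a=-2 b=-77/29 c=102/29 d=-484/783
  seg 2: a=5 b=51/29 c=-178/87 d=178/783
S(1/2) = 7/116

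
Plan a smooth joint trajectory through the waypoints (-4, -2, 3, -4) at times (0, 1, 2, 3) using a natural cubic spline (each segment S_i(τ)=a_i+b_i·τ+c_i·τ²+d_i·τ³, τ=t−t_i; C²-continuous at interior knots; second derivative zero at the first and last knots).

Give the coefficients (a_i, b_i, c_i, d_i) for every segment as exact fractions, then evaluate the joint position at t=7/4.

  seg 0: a=-4 b=2/5 c=0 d=8/5
  seg 1: a=-2 b=26/5 c=24/5 d=-5
  seg 2: a=3 b=-1/5 c=-51/5 d=17/5
S(7/4) = 797/320

Δ: Δ0=2, Δ1=5, Δ2=-7
row 1: diag=4, rhs=18; c'=1/4, d'=9/2
row 2: denom=4−1·1/4=15/4; d'=(-72−1·9/2)/(15/4)=-102/5
back: M2=-102/5
back: M1=9/2−1/4·-102/5=48/5
M: M0=0, M1=48/5, M2=-102/5, M3=0
seg 0: a=-4, c=M0/2=0, d=(M1−M0)/(6·1)=8/5, b=Δ0−h0·(2M0+M1)/6=2/5
seg 1: a=-2, c=M1/2=24/5, d=(M2−M1)/(6·1)=-5, b=Δ1−h1·(2M1+M2)/6=26/5
seg 2: a=3, c=M2/2=-51/5, d=(M3−M2)/(6·1)=17/5, b=Δ2−h2·(2M2+M3)/6=-1/5
t_q=7/4 → seg 1, τ=3/4; S=-2+26/5·τ+24/5·τ²+-5·τ³=797/320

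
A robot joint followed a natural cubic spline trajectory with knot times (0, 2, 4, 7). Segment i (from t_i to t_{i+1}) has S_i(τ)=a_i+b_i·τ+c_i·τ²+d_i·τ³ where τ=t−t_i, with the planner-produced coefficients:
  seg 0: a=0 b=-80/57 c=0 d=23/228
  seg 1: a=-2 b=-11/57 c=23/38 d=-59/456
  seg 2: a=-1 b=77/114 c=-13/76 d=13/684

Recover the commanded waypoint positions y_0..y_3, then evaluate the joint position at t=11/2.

y_0 = S_0(0) = a_0 = 0
y_1 = S_1(0) = a_1 = -2
y_2 = S_2(0) = a_2 = -1
y_3 = S_2(3) = 0
t_q=11/2 is in segment 2 (τ=3/2); S_2(τ)=-187/608

y_0=0 y_1=-2 y_2=-1 y_3=0
S(11/2) = -187/608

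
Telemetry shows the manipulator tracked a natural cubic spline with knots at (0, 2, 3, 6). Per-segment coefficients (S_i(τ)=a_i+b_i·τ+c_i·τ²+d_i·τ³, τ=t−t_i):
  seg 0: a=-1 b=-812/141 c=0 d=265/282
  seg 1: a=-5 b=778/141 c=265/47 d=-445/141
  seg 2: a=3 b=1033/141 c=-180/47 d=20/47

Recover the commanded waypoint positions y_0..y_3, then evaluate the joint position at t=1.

y_0 = S_0(0) = a_0 = -1
y_1 = S_1(0) = a_1 = -5
y_2 = S_2(0) = a_2 = 3
y_3 = S_2(3) = 2
t_q=1 is in segment 0 (τ=1); S_0(τ)=-547/94

y_0=-1 y_1=-5 y_2=3 y_3=2
S(1) = -547/94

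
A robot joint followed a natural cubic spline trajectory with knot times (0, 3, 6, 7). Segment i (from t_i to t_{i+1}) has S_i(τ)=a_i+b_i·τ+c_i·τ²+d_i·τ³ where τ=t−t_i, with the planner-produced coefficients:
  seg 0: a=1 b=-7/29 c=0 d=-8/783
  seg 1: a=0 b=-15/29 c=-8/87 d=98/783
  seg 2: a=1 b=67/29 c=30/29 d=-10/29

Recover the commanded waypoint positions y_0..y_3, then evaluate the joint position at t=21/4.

y_0=1 y_1=0 y_2=1 y_3=4
S(21/4) = -189/928

y_0 = S_0(0) = a_0 = 1
y_1 = S_1(0) = a_1 = 0
y_2 = S_2(0) = a_2 = 1
y_3 = S_2(1) = 4
t_q=21/4 is in segment 1 (τ=9/4); S_1(τ)=-189/928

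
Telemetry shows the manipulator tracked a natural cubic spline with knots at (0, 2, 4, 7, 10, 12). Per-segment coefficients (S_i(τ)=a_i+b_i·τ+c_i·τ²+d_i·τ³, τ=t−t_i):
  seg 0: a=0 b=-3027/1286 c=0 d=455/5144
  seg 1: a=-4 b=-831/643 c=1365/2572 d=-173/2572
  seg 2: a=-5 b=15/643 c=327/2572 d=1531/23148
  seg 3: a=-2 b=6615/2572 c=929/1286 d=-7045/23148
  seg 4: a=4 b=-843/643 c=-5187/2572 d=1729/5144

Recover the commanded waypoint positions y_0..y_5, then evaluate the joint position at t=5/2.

y_0=0 y_1=-4 y_2=-5 y_3=-2 y_4=4 y_5=-4
S(5/2) = -93043/20576

y_0 = S_0(0) = a_0 = 0
y_1 = S_1(0) = a_1 = -4
y_2 = S_2(0) = a_2 = -5
y_3 = S_3(0) = a_3 = -2
y_4 = S_4(0) = a_4 = 4
y_5 = S_4(2) = -4
t_q=5/2 is in segment 1 (τ=1/2); S_1(τ)=-93043/20576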